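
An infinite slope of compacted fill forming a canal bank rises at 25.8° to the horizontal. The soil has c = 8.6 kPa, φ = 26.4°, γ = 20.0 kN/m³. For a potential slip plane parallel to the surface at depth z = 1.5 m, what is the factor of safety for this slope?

FS = 1.76

For an infinite slope with a slip plane parallel to the surface (no pore pressure): FS = [c + γz cos²β tanφ] / [γz sinβ cosβ].
γz = 20.0·1.5 = 30.00 kN/m²
Numerator = 8.6 + 30.00·cos²25.8°·tan26.4° = 8.6 + 30.00·0.8106·0.4964 = 20.671 kPa
Denominator = 30.00·sin25.8°·cos25.8° = 30.00·0.4352·0.9003 = 11.755 kPa
FS = 20.671 / 11.755 = 1.758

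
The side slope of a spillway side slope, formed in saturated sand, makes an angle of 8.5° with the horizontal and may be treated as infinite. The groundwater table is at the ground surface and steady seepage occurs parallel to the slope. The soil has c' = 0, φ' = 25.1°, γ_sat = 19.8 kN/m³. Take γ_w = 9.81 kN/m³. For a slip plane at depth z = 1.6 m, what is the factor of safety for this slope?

FS = 1.58

With seepage parallel to the slope and the water table at the surface, the effective normal stress on the slip plane uses the buoyant unit weight γ' = γ_sat − γ_w while the driving shear stress uses γ_sat:
FS = [c' + γ' z cos²β tanφ'] / [γ_sat z sinβ cosβ]
(For c' = 0 this reduces to FS = (γ'/γ_sat)·tanφ'/tanβ.)
γ' = 19.8 − 9.81 = 9.99 kN/m³
Numerator = 0.0 + 9.99·1.6·cos²8.5°·tan25.1° = 0.0 + 9.99·1.6·0.9782·0.4684 = 7.324 kPa
Denominator = 19.8·1.6·sin8.5°·cos8.5° = 19.8·1.6·0.1478·0.9890 = 4.631 kPa
FS = 7.324 / 4.631 = 1.581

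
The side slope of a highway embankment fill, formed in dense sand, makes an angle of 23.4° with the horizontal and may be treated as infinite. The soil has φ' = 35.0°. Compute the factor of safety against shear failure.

For a dry cohesionless infinite slope the factor of safety is FS = tanφ' / tanβ.
FS = tan35.0° / tan23.4° = 0.7002 / 0.4327 = 1.618

FS = 1.62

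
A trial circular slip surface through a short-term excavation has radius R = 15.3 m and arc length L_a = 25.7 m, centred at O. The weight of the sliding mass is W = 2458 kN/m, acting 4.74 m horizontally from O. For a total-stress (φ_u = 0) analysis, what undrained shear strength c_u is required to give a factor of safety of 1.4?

c_u = 41.5 kPa

FS = c_u·L_a·R / (W·d), so c_u = FS·W·d / (L_a·R).
c_u = 1.4·2458·4.74 / (25.70·15.3) = 16311.3 / 393.21 = 41.48 kPa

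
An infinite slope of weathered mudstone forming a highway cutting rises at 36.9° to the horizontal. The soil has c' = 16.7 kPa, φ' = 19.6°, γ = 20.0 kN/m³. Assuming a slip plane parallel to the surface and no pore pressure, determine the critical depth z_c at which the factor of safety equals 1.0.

z_c = 3.31 m

Setting FS = 1.00 in FS = [c' + γz cos²β tanφ'] / [γz sinβ cosβ] and solving for z:
z = c' / [γ cosβ (FS·sinβ − cosβ·tanφ')]
  = 16.7 / [20.0·cos36.9°·(1.00·sin36.9° − cos36.9°·tan19.6°)]
  = 16.7 / [20.0·0.7997·(1.00·0.6004 − 0.7997·0.3561)]
  = 16.7 / 5.0487 = 3.308 m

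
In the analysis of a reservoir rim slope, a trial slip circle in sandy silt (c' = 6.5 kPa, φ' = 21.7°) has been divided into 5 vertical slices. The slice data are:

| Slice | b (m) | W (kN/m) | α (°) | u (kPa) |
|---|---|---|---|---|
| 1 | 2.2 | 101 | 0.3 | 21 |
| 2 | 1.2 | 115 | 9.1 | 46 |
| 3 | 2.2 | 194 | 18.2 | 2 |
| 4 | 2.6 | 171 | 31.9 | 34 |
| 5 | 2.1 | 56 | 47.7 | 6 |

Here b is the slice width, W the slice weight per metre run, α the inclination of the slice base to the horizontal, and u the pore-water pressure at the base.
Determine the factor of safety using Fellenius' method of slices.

Ordinary method of slices: FS = Σ[c'·Δl_i + (W_i cosα_i − u_i·Δl_i)·tanφ'] / Σ W_i sinα_i, with Δl_i = b_i / cosα_i.
Slice 1: Δl = 2.2/cos0.3° = 2.200 m; N'_1 = 101·cos0.3° − 21·2.200 = 54.8; c'Δl = 14.30; W sinα = 0.5
Slice 2: Δl = 1.2/cos9.1° = 1.215 m; N'_2 = 115·cos9.1° − 46·1.215 = 57.6; c'Δl = 7.90; W sinα = 18.2
Slice 3: Δl = 2.2/cos18.2° = 2.316 m; N'_3 = 194·cos18.2° − 2·2.316 = 179.7; c'Δl = 15.05; W sinα = 60.6
Slice 4: Δl = 2.6/cos31.9° = 3.063 m; N'_4 = 171·cos31.9° − 34·3.063 = 41.0; c'Δl = 19.91; W sinα = 90.4
Slice 5: Δl = 2.1/cos47.7° = 3.120 m; N'_5 = 56·cos47.7° − 6·3.120 = 19.0; c'Δl = 20.28; W sinα = 41.4
Σc'Δl = 77.4 kN/m; ΣN' = 352.1 kN/m; ΣW sinα = 211.1 kN/m
Resisting = 77.4 + 352.1·tan21.7° = 77.4 + 140.1 = 217.6 kN/m
FS = 217.6 / 211.1 = 1.031

FS = 1.03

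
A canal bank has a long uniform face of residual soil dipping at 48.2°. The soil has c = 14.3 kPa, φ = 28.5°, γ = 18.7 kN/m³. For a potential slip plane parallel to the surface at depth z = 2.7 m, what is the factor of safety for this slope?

For an infinite slope with a slip plane parallel to the surface (no pore pressure): FS = [c + γz cos²β tanφ] / [γz sinβ cosβ].
γz = 18.7·2.7 = 50.49 kN/m²
Numerator = 14.3 + 50.49·cos²48.2°·tan28.5° = 14.3 + 50.49·0.4443·0.5430 = 26.479 kPa
Denominator = 50.49·sin48.2°·cos48.2° = 50.49·0.7455·0.6665 = 25.088 kPa
FS = 26.479 / 25.088 = 1.055

FS = 1.06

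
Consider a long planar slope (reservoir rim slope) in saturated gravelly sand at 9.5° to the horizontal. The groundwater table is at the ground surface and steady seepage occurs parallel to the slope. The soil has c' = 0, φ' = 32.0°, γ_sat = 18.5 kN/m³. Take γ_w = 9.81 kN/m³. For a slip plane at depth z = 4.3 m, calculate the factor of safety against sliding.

With seepage parallel to the slope and the water table at the surface, the effective normal stress on the slip plane uses the buoyant unit weight γ' = γ_sat − γ_w while the driving shear stress uses γ_sat:
FS = [c' + γ' z cos²β tanφ'] / [γ_sat z sinβ cosβ]
(For c' = 0 this reduces to FS = (γ'/γ_sat)·tanφ'/tanβ.)
γ' = 18.5 − 9.81 = 8.69 kN/m³
Numerator = 0.0 + 8.69·4.3·cos²9.5°·tan32.0° = 0.0 + 8.69·4.3·0.9728·0.6249 = 22.713 kPa
Denominator = 18.5·4.3·sin9.5°·cos9.5° = 18.5·4.3·0.1650·0.9863 = 12.949 kPa
FS = 22.713 / 12.949 = 1.754

FS = 1.75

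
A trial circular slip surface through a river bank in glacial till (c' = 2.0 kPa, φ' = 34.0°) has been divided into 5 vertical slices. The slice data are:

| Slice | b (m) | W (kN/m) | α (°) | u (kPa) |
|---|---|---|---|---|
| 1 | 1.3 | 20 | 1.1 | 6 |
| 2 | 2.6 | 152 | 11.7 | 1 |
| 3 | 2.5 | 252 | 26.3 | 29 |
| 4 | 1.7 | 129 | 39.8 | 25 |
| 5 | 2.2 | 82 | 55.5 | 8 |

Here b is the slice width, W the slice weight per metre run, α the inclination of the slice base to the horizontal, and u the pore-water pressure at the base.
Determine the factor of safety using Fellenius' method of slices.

FS = 0.92

Ordinary method of slices: FS = Σ[c'·Δl_i + (W_i cosα_i − u_i·Δl_i)·tanφ'] / Σ W_i sinα_i, with Δl_i = b_i / cosα_i.
Slice 1: Δl = 1.3/cos1.1° = 1.300 m; N'_1 = 20·cos1.1° − 6·1.300 = 12.2; c'Δl = 2.60; W sinα = 0.4
Slice 2: Δl = 2.6/cos11.7° = 2.655 m; N'_2 = 152·cos11.7° − 1·2.655 = 146.2; c'Δl = 5.31; W sinα = 30.8
Slice 3: Δl = 2.5/cos26.3° = 2.789 m; N'_3 = 252·cos26.3° − 29·2.789 = 145.0; c'Δl = 5.58; W sinα = 111.7
Slice 4: Δl = 1.7/cos39.8° = 2.213 m; N'_4 = 129·cos39.8° − 25·2.213 = 43.8; c'Δl = 4.43; W sinα = 82.6
Slice 5: Δl = 2.2/cos55.5° = 3.884 m; N'_5 = 82·cos55.5° − 8·3.884 = 15.4; c'Δl = 7.77; W sinα = 67.6
Σc'Δl = 25.7 kN/m; ΣN' = 362.6 kN/m; ΣW sinα = 293.0 kN/m
Resisting = 25.7 + 362.6·tan34.0° = 25.7 + 244.6 = 270.3 kN/m
FS = 270.3 / 293.0 = 0.922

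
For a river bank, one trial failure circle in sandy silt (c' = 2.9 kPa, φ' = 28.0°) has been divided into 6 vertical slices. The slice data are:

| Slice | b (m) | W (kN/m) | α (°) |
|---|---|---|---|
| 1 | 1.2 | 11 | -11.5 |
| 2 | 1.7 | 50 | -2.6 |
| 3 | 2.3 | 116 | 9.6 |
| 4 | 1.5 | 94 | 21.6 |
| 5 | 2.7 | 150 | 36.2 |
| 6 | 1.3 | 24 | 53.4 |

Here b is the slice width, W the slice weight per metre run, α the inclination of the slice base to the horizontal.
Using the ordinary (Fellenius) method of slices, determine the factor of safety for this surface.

Ordinary method of slices: FS = Σ[c'·Δl_i + (W_i cosα_i)·tanφ'] / Σ W_i sinα_i, with Δl_i = b_i / cosα_i.
Slice 1: Δl = 1.2/cos(-11.5°) = 1.225 m; N'_1 = 11·cos(-11.5°) = 10.8; c'Δl = 3.55; W sinα = -2.2
Slice 2: Δl = 1.7/cos(-2.6°) = 1.702 m; N'_2 = 50·cos(-2.6°) = 49.9; c'Δl = 4.94; W sinα = -2.3
Slice 3: Δl = 2.3/cos9.6° = 2.333 m; N'_3 = 116·cos9.6° = 114.4; c'Δl = 6.76; W sinα = 19.3
Slice 4: Δl = 1.5/cos21.6° = 1.613 m; N'_4 = 94·cos21.6° = 87.4; c'Δl = 4.68; W sinα = 34.6
Slice 5: Δl = 2.7/cos36.2° = 3.346 m; N'_5 = 150·cos36.2° = 121.0; c'Δl = 9.70; W sinα = 88.6
Slice 6: Δl = 1.3/cos53.4° = 2.180 m; N'_6 = 24·cos53.4° = 14.3; c'Δl = 6.32; W sinα = 19.3
Σc'Δl = 36.0 kN/m; ΣN' = 397.9 kN/m; ΣW sinα = 157.3 kN/m
Resisting = 36.0 + 397.9·tan28.0° = 36.0 + 211.5 = 247.5 kN/m
FS = 247.5 / 157.3 = 1.573

FS = 1.57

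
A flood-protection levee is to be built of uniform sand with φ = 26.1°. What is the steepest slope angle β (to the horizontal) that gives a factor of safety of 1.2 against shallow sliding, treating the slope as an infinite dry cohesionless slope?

For an infinite dry cohesionless slope FS = tanφ/tanβ, so tanβ = tanφ / FS.
tanβ = tan26.1° / 1.2 = 0.4899 / 1.2 = 0.4082
β = arctan(0.4082) = 22.21°

β = 22.2°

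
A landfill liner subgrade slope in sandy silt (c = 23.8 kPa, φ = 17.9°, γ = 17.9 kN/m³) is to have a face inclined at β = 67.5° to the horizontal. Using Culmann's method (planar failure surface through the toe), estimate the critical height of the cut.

Culmann's analysis gives the critical failure plane at α_cr = (β + φ)/2 = (67.5 + 17.9)/2 = 42.7°, and the critical height
H_c = (4c/γ) · sinβ cosφ / [1 − cos(β − φ)]
    = (4·23.8/17.9) · sin67.5°·cos17.9° / [1 − cos(49.6°)]
    = 5.318 · 0.9239·0.9516 / [1 − 0.6481]
    = 5.318 · 0.8792 / 0.3519
    = 13.29 m

H_c = 13.29 m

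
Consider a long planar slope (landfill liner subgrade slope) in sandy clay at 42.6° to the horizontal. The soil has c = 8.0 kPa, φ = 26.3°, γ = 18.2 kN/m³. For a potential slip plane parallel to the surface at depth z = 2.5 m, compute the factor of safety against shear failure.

FS = 0.89

For an infinite slope with a slip plane parallel to the surface (no pore pressure): FS = [c + γz cos²β tanφ] / [γz sinβ cosβ].
γz = 18.2·2.5 = 45.50 kN/m²
Numerator = 8.0 + 45.50·cos²42.6°·tan26.3° = 8.0 + 45.50·0.5418·0.4942 = 20.185 kPa
Denominator = 45.50·sin42.6°·cos42.6° = 45.50·0.6769·0.7361 = 22.670 kPa
FS = 20.185 / 22.670 = 0.890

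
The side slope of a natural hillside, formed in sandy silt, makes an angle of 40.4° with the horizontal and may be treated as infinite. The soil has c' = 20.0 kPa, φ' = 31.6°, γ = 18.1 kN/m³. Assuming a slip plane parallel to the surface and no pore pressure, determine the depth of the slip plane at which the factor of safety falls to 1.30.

Setting FS = 1.30 in FS = [c' + γz cos²β tanφ'] / [γz sinβ cosβ] and solving for z:
z = c' / [γ cosβ (FS·sinβ − cosβ·tanφ')]
  = 20.0 / [18.1·cos40.4°·(1.30·sin40.4° − cos40.4°·tan31.6°)]
  = 20.0 / [18.1·0.7615·(1.30·0.6481 − 0.7615·0.6152)]
  = 20.0 / 5.1559 = 3.879 m

z = 3.88 m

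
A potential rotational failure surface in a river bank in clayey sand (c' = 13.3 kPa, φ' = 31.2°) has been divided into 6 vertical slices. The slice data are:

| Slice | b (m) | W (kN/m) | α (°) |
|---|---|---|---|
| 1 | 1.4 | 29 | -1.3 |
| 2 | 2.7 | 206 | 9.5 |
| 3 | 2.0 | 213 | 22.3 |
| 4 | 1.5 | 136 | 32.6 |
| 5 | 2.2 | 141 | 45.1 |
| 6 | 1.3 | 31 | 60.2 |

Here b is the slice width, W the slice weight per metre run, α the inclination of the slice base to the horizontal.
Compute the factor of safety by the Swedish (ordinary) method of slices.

Ordinary method of slices: FS = Σ[c'·Δl_i + (W_i cosα_i)·tanφ'] / Σ W_i sinα_i, with Δl_i = b_i / cosα_i.
Slice 1: Δl = 1.4/cos(-1.3°) = 1.400 m; N'_1 = 29·cos(-1.3°) = 29.0; c'Δl = 18.62; W sinα = -0.7
Slice 2: Δl = 2.7/cos9.5° = 2.738 m; N'_2 = 206·cos9.5° = 203.2; c'Δl = 36.41; W sinα = 34.0
Slice 3: Δl = 2.0/cos22.3° = 2.162 m; N'_3 = 213·cos22.3° = 197.1; c'Δl = 28.75; W sinα = 80.8
Slice 4: Δl = 1.5/cos32.6° = 1.781 m; N'_4 = 136·cos32.6° = 114.6; c'Δl = 23.68; W sinα = 73.3
Slice 5: Δl = 2.2/cos45.1° = 3.117 m; N'_5 = 141·cos45.1° = 99.5; c'Δl = 41.45; W sinα = 99.9
Slice 6: Δl = 1.3/cos60.2° = 2.616 m; N'_6 = 31·cos60.2° = 15.4; c'Δl = 34.79; W sinα = 26.9
Σc'Δl = 183.7 kN/m; ΣN' = 658.7 kN/m; ΣW sinα = 314.2 kN/m
Resisting = 183.7 + 658.7·tan31.2° = 183.7 + 398.9 = 582.7 kN/m
FS = 582.7 / 314.2 = 1.854

FS = 1.85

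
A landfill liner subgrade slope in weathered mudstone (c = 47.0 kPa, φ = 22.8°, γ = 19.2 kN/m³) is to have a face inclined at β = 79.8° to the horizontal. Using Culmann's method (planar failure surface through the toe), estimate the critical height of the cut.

Culmann's analysis gives the critical failure plane at α_cr = (β + φ)/2 = (79.8 + 22.8)/2 = 51.3°, and the critical height
H_c = (4c/γ) · sinβ cosφ / [1 − cos(β − φ)]
    = (4·47.0/19.2) · sin79.8°·cos22.8° / [1 − cos(57.0°)]
    = 9.792 · 0.9842·0.9219 / [1 − 0.5446]
    = 9.792 · 0.9073 / 0.4554
    = 19.51 m

H_c = 19.51 m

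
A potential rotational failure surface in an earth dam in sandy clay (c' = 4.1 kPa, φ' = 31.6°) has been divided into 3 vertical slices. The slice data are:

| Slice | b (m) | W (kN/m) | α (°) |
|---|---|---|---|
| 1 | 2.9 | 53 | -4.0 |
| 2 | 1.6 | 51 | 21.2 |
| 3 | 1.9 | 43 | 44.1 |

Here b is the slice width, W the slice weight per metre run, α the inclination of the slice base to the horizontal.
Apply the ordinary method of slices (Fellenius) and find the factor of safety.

FS = 2.48

Ordinary method of slices: FS = Σ[c'·Δl_i + (W_i cosα_i)·tanφ'] / Σ W_i sinα_i, with Δl_i = b_i / cosα_i.
Slice 1: Δl = 2.9/cos(-4.0°) = 2.907 m; N'_1 = 53·cos(-4.0°) = 52.9; c'Δl = 11.92; W sinα = -3.7
Slice 2: Δl = 1.6/cos21.2° = 1.716 m; N'_2 = 51·cos21.2° = 47.5; c'Δl = 7.04; W sinα = 18.4
Slice 3: Δl = 1.9/cos44.1° = 2.646 m; N'_3 = 43·cos44.1° = 30.9; c'Δl = 10.85; W sinα = 29.9
Σc'Δl = 29.8 kN/m; ΣN' = 131.3 kN/m; ΣW sinα = 44.7 kN/m
Resisting = 29.8 + 131.3·tan31.6° = 29.8 + 80.8 = 110.6 kN/m
FS = 110.6 / 44.7 = 2.475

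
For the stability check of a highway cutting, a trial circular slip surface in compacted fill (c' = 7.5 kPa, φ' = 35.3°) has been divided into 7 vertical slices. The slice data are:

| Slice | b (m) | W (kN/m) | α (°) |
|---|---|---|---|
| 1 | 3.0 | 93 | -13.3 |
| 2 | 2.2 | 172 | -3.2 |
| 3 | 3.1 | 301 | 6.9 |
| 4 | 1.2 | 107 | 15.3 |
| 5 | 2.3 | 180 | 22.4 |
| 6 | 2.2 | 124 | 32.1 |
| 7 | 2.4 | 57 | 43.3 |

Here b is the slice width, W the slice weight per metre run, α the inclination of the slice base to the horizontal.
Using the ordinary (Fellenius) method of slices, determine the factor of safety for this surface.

Ordinary method of slices: FS = Σ[c'·Δl_i + (W_i cosα_i)·tanφ'] / Σ W_i sinα_i, with Δl_i = b_i / cosα_i.
Slice 1: Δl = 3.0/cos(-13.3°) = 3.083 m; N'_1 = 93·cos(-13.3°) = 90.5; c'Δl = 23.12; W sinα = -21.4
Slice 2: Δl = 2.2/cos(-3.2°) = 2.203 m; N'_2 = 172·cos(-3.2°) = 171.7; c'Δl = 16.53; W sinα = -9.6
Slice 3: Δl = 3.1/cos6.9° = 3.123 m; N'_3 = 301·cos6.9° = 298.8; c'Δl = 23.42; W sinα = 36.2
Slice 4: Δl = 1.2/cos15.3° = 1.244 m; N'_4 = 107·cos15.3° = 103.2; c'Δl = 9.33; W sinα = 28.2
Slice 5: Δl = 2.3/cos22.4° = 2.488 m; N'_5 = 180·cos22.4° = 166.4; c'Δl = 18.66; W sinα = 68.6
Slice 6: Δl = 2.2/cos32.1° = 2.597 m; N'_6 = 124·cos32.1° = 105.0; c'Δl = 19.48; W sinα = 65.9
Slice 7: Δl = 2.4/cos43.3° = 3.298 m; N'_7 = 57·cos43.3° = 41.5; c'Δl = 24.73; W sinα = 39.1
Σc'Δl = 135.3 kN/m; ΣN' = 977.2 kN/m; ΣW sinα = 207.0 kN/m
Resisting = 135.3 + 977.2·tan35.3° = 135.3 + 691.9 = 827.2 kN/m
FS = 827.2 / 207.0 = 3.996

FS = 4.00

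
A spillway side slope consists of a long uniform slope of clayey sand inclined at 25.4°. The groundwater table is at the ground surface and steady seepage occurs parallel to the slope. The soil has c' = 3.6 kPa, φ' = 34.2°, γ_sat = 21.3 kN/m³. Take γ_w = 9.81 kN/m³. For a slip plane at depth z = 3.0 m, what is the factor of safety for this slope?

FS = 0.92

With seepage parallel to the slope and the water table at the surface, the effective normal stress on the slip plane uses the buoyant unit weight γ' = γ_sat − γ_w while the driving shear stress uses γ_sat:
FS = [c' + γ' z cos²β tanφ'] / [γ_sat z sinβ cosβ]
γ' = 21.3 − 9.81 = 11.49 kN/m³
Numerator = 3.6 + 11.49·3.0·cos²25.4°·tan34.2° = 3.6 + 11.49·3.0·0.8160·0.6796 = 22.716 kPa
Denominator = 21.3·3.0·sin25.4°·cos25.4° = 21.3·3.0·0.4289·0.9033 = 24.759 kPa
FS = 22.716 / 24.759 = 0.917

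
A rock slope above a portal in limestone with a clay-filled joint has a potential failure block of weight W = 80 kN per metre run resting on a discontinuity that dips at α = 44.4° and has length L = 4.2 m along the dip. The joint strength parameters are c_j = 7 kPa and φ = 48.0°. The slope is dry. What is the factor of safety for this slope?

Resolving the block weight along and normal to the plane and applying the Mohr–Coulomb strength on the joint:
N' = W cosα = 80·cos44.4° = 57.2 kN/m
Driving force T = W sinα = 80·sin44.4° = 56.0 kN/m
Resisting force R = c_j·L + N'·tanφ = 7·4.2 + 57.2·tan48.0° = 29.4 + 63.5 = 92.9 kN/m
FS = R / T = 92.9 / 56.0 = 1.659

FS = 1.66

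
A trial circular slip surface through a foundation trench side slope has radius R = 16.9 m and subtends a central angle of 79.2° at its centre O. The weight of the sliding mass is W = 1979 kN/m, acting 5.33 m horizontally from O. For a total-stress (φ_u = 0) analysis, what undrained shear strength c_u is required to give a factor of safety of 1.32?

c_u = 35.3 kPa

FS = c_u·L_a·R / (W·d), so c_u = FS·W·d / (L_a·R).
Arc length L_a = R·θ = 16.9·(79.2°·π/180) = 16.9·1.3823 = 23.36 m
c_u = 1.32·1979·5.33 / (23.36·16.9) = 13923.5 / 394.80 = 35.27 kPa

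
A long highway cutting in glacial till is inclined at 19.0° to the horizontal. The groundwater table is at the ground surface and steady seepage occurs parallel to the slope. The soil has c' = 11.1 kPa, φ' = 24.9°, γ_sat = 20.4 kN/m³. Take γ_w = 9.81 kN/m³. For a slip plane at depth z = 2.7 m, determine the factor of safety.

FS = 1.35

With seepage parallel to the slope and the water table at the surface, the effective normal stress on the slip plane uses the buoyant unit weight γ' = γ_sat − γ_w while the driving shear stress uses γ_sat:
FS = [c' + γ' z cos²β tanφ'] / [γ_sat z sinβ cosβ]
γ' = 20.4 − 9.81 = 10.59 kN/m³
Numerator = 11.1 + 10.59·2.7·cos²19.0°·tan24.9° = 11.1 + 10.59·2.7·0.8940·0.4642 = 22.966 kPa
Denominator = 20.4·2.7·sin19.0°·cos19.0° = 20.4·2.7·0.3256·0.9455 = 16.955 kPa
FS = 22.966 / 16.955 = 1.354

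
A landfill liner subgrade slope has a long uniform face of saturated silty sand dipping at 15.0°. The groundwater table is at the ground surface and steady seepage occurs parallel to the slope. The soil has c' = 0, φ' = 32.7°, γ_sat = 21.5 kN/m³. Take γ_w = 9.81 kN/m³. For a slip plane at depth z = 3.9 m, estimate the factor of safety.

FS = 1.30

With seepage parallel to the slope and the water table at the surface, the effective normal stress on the slip plane uses the buoyant unit weight γ' = γ_sat − γ_w while the driving shear stress uses γ_sat:
FS = [c' + γ' z cos²β tanφ'] / [γ_sat z sinβ cosβ]
(For c' = 0 this reduces to FS = (γ'/γ_sat)·tanφ'/tanβ.)
γ' = 21.5 − 9.81 = 11.69 kN/m³
Numerator = 0.0 + 11.69·3.9·cos²15.0°·tan32.7° = 0.0 + 11.69·3.9·0.9330·0.6420 = 27.308 kPa
Denominator = 21.5·3.9·sin15.0°·cos15.0° = 21.5·3.9·0.2588·0.9659 = 20.962 kPa
FS = 27.308 / 20.962 = 1.303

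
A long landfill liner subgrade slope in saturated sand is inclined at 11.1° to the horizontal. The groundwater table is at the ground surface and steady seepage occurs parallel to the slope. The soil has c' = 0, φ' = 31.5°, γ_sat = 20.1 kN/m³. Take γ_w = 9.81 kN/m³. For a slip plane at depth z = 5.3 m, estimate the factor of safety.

With seepage parallel to the slope and the water table at the surface, the effective normal stress on the slip plane uses the buoyant unit weight γ' = γ_sat − γ_w while the driving shear stress uses γ_sat:
FS = [c' + γ' z cos²β tanφ'] / [γ_sat z sinβ cosβ]
(For c' = 0 this reduces to FS = (γ'/γ_sat)·tanφ'/tanβ.)
γ' = 20.1 − 9.81 = 10.29 kN/m³
Numerator = 0.0 + 10.29·5.3·cos²11.1°·tan31.5° = 0.0 + 10.29·5.3·0.9629·0.6128 = 32.182 kPa
Denominator = 20.1·5.3·sin11.1°·cos11.1° = 20.1·5.3·0.1925·0.9813 = 20.126 kPa
FS = 32.182 / 20.126 = 1.599

FS = 1.60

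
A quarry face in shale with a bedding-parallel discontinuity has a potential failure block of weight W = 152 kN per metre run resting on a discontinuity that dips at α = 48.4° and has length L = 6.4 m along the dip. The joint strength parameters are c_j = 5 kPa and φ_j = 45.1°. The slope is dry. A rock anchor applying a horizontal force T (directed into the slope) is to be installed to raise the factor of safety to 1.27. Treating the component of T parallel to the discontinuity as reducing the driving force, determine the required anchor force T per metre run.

T = 7 kN/m

Resolving forces along and normal to the sliding plane, with the horizontal anchor force T adding T·sinα to the effective normal force and T·cosα acting up the plane against the driving force:
FS = [c_jL + (W cosα + T sinα) tanφ_j] / [W sinα − T cosα]
Without the anchor: N' = 100.9 kN/m, driving T_d = 113.7 kN/m, resisting R = 5·6.4 + 100.9·tan45.1° = 133.3 kN/m, FS = 1.17.
Setting FS = 1.27 and solving for T:
1.27·(113.7 − T cos48.4°) = 133.3 + T sin48.4°·tan45.1°
T·(sin48.4°·tan45.1° + 1.27·cos48.4°) = 1.27·113.7 − 133.3
T·(0.7478·1.0035 + 1.27·0.6639) = 144.4 − 133.3 = 11.1
T·1.5936 = 11.1
T = 7.0 kN/m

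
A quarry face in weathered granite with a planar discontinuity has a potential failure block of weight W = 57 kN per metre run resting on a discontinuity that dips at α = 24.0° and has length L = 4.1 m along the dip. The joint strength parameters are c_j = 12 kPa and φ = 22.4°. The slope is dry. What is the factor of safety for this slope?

Resolving the block weight along and normal to the plane and applying the Mohr–Coulomb strength on the joint:
N' = W cosα = 57·cos24.0° = 52.1 kN/m
Driving force T = W sinα = 57·sin24.0° = 23.2 kN/m
Resisting force R = c_j·L + N'·tanφ = 12·4.1 + 52.1·tan22.4° = 49.2 + 21.5 = 70.7 kN/m
FS = R / T = 70.7 / 23.2 = 3.048

FS = 3.05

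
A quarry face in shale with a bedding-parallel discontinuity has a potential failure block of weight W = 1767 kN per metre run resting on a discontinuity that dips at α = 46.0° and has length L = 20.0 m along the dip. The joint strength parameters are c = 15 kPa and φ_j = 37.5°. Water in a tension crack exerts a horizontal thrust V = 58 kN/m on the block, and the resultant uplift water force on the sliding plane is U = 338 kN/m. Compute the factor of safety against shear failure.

FS = 0.72

Resolving the block weight along and normal to the plane and applying the Mohr–Coulomb strength on the joint:
N' = W cosα − U − V sinα = 1767·cos46.0° − 338 − 58·sin46.0° = 847.7 kN/m
Driving force T = W sinα + V cosα = 1767·sin46.0° + 58·cos46.0° = 1311.4 kN/m
Resisting force R = c·L + N'·tanφ_j = 15·20.0 + 847.7·tan37.5° = 300.0 + 650.5 = 950.5 kN/m
FS = R / T = 950.5 / 1311.4 = 0.725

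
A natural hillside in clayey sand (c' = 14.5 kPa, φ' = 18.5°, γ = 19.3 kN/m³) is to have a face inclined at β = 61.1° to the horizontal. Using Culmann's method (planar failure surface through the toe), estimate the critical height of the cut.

Culmann's analysis gives the critical failure plane at α_cr = (β + φ')/2 = (61.1 + 18.5)/2 = 39.8°, and the critical height
H_c = (4c'/γ) · sinβ cosφ' / [1 − cos(β − φ')]
    = (4·14.5/19.3) · sin61.1°·cos18.5° / [1 − cos(42.6°)]
    = 3.005 · 0.8755·0.9483 / [1 − 0.7361]
    = 3.005 · 0.8302 / 0.2639
    = 9.45 m

H_c = 9.45 m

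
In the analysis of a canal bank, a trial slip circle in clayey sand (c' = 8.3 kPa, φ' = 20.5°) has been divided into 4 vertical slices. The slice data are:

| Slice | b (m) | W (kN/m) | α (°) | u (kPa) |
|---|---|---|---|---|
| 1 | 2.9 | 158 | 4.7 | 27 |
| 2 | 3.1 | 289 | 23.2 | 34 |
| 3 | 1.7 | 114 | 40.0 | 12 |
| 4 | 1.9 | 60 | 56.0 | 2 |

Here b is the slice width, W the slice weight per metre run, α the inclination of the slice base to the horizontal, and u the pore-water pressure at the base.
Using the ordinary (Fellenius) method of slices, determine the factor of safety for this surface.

FS = 0.87

Ordinary method of slices: FS = Σ[c'·Δl_i + (W_i cosα_i − u_i·Δl_i)·tanφ'] / Σ W_i sinα_i, with Δl_i = b_i / cosα_i.
Slice 1: Δl = 2.9/cos4.7° = 2.910 m; N'_1 = 158·cos4.7° − 27·2.910 = 78.9; c'Δl = 24.15; W sinα = 12.9
Slice 2: Δl = 3.1/cos23.2° = 3.373 m; N'_2 = 289·cos23.2° − 34·3.373 = 151.0; c'Δl = 27.99; W sinα = 113.8
Slice 3: Δl = 1.7/cos40.0° = 2.219 m; N'_3 = 114·cos40.0° − 12·2.219 = 60.7; c'Δl = 18.42; W sinα = 73.3
Slice 4: Δl = 1.9/cos56.0° = 3.398 m; N'_4 = 60·cos56.0° − 2·3.398 = 26.8; c'Δl = 28.20; W sinα = 49.7
Σc'Δl = 98.8 kN/m; ΣN' = 317.3 kN/m; ΣW sinα = 249.8 kN/m
Resisting = 98.8 + 317.3·tan20.5° = 98.8 + 118.6 = 217.4 kN/m
FS = 217.4 / 249.8 = 0.870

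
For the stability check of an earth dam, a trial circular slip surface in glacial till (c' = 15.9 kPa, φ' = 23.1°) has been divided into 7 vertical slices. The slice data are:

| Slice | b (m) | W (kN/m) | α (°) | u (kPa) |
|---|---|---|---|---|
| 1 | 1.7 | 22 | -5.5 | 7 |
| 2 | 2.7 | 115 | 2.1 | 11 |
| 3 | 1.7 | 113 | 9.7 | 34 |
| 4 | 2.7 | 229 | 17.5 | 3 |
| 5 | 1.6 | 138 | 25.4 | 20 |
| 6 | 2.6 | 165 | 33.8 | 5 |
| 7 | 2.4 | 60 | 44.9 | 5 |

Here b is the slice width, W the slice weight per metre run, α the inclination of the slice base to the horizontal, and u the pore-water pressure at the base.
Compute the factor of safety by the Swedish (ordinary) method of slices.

FS = 1.86

Ordinary method of slices: FS = Σ[c'·Δl_i + (W_i cosα_i − u_i·Δl_i)·tanφ'] / Σ W_i sinα_i, with Δl_i = b_i / cosα_i.
Slice 1: Δl = 1.7/cos(-5.5°) = 1.708 m; N'_1 = 22·cos(-5.5°) − 7·1.708 = 9.9; c'Δl = 27.16; W sinα = -2.1
Slice 2: Δl = 2.7/cos2.1° = 2.702 m; N'_2 = 115·cos2.1° − 11·2.702 = 85.2; c'Δl = 42.96; W sinα = 4.2
Slice 3: Δl = 1.7/cos9.7° = 1.725 m; N'_3 = 113·cos9.7° − 34·1.725 = 52.7; c'Δl = 27.42; W sinα = 19.0
Slice 4: Δl = 2.7/cos17.5° = 2.831 m; N'_4 = 229·cos17.5° − 3·2.831 = 209.9; c'Δl = 45.01; W sinα = 68.9
Slice 5: Δl = 1.6/cos25.4° = 1.771 m; N'_5 = 138·cos25.4° − 20·1.771 = 89.2; c'Δl = 28.16; W sinα = 59.2
Slice 6: Δl = 2.6/cos33.8° = 3.129 m; N'_6 = 165·cos33.8° − 5·3.129 = 121.5; c'Δl = 49.75; W sinα = 91.8
Slice 7: Δl = 2.4/cos44.9° = 3.388 m; N'_7 = 60·cos44.9° − 5·3.388 = 25.6; c'Δl = 53.87; W sinα = 42.4
Σc'Δl = 274.3 kN/m; ΣN' = 594.1 kN/m; ΣW sinα = 283.3 kN/m
Resisting = 274.3 + 594.1·tan23.1° = 274.3 + 253.4 = 527.7 kN/m
FS = 527.7 / 283.3 = 1.863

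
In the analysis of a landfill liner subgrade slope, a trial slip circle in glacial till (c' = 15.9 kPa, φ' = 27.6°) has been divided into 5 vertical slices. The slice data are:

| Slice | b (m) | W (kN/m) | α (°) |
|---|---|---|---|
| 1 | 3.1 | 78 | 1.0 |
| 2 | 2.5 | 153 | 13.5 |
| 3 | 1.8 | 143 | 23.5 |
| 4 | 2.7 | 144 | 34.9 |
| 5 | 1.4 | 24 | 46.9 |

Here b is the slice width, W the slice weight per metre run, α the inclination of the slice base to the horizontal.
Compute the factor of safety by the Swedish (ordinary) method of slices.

FS = 2.39

Ordinary method of slices: FS = Σ[c'·Δl_i + (W_i cosα_i)·tanφ'] / Σ W_i sinα_i, with Δl_i = b_i / cosα_i.
Slice 1: Δl = 3.1/cos1.0° = 3.100 m; N'_1 = 78·cos1.0° = 78.0; c'Δl = 49.30; W sinα = 1.4
Slice 2: Δl = 2.5/cos13.5° = 2.571 m; N'_2 = 153·cos13.5° = 148.8; c'Δl = 40.88; W sinα = 35.7
Slice 3: Δl = 1.8/cos23.5° = 1.963 m; N'_3 = 143·cos23.5° = 131.1; c'Δl = 31.21; W sinα = 57.0
Slice 4: Δl = 2.7/cos34.9° = 3.292 m; N'_4 = 144·cos34.9° = 118.1; c'Δl = 52.34; W sinα = 82.4
Slice 5: Δl = 1.4/cos46.9° = 2.049 m; N'_5 = 24·cos46.9° = 16.4; c'Δl = 32.58; W sinα = 17.5
Σc'Δl = 206.3 kN/m; ΣN' = 492.4 kN/m; ΣW sinα = 194.0 kN/m
Resisting = 206.3 + 492.4·tan27.6° = 206.3 + 257.4 = 463.7 kN/m
FS = 463.7 / 194.0 = 2.390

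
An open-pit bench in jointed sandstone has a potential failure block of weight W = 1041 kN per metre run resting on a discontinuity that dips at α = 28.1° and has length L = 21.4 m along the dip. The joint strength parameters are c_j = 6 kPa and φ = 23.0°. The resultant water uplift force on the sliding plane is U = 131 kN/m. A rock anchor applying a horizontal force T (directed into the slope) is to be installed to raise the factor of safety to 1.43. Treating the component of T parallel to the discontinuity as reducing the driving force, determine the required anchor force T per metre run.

Resolving forces along and normal to the sliding plane, with the horizontal anchor force T adding T·sinα to the effective normal force and T·cosα acting up the plane against the driving force:
FS = [c_jL + (W cosα − U + T sinα) tanφ] / [W sinα − T cosα]
Without the anchor: N' = 787.3 kN/m, driving T_d = 490.3 kN/m, resisting R = 6·21.4 + 787.3·tan23.0° = 462.6 kN/m, FS = 0.94.
Setting FS = 1.43 and solving for T:
1.43·(490.3 − T cos28.1°) = 462.6 + T sin28.1°·tan23.0°
T·(sin28.1°·tan23.0° + 1.43·cos28.1°) = 1.43·490.3 − 462.6
T·(0.4710·0.4245 + 1.43·0.8821) = 701.2 − 462.6 = 238.6
T·1.4614 = 238.6
T = 163.3 kN/m

T = 163 kN/m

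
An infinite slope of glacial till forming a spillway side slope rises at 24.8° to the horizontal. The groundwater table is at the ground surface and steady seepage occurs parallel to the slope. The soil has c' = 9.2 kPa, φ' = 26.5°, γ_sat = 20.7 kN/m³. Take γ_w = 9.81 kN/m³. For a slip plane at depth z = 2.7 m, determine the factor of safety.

With seepage parallel to the slope and the water table at the surface, the effective normal stress on the slip plane uses the buoyant unit weight γ' = γ_sat − γ_w while the driving shear stress uses γ_sat:
FS = [c' + γ' z cos²β tanφ'] / [γ_sat z sinβ cosβ]
γ' = 20.7 − 9.81 = 10.89 kN/m³
Numerator = 9.2 + 10.89·2.7·cos²24.8°·tan26.5° = 9.2 + 10.89·2.7·0.8241·0.4986 = 21.281 kPa
Denominator = 20.7·2.7·sin24.8°·cos24.8° = 20.7·2.7·0.4195·0.9078 = 21.281 kPa
FS = 21.281 / 21.281 = 1.000

FS = 1.00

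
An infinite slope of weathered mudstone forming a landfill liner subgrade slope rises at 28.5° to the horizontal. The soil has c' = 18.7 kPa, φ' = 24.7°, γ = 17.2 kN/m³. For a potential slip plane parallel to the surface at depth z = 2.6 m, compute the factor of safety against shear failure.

For an infinite slope with a slip plane parallel to the surface (no pore pressure): FS = [c' + γz cos²β tanφ'] / [γz sinβ cosβ].
γz = 17.2·2.6 = 44.72 kN/m²
Numerator = 18.7 + 44.72·cos²28.5°·tan24.7° = 18.7 + 44.72·0.7723·0.4599 = 34.586 kPa
Denominator = 44.72·sin28.5°·cos28.5° = 44.72·0.4772·0.8788 = 18.753 kPa
FS = 34.586 / 18.753 = 1.844

FS = 1.84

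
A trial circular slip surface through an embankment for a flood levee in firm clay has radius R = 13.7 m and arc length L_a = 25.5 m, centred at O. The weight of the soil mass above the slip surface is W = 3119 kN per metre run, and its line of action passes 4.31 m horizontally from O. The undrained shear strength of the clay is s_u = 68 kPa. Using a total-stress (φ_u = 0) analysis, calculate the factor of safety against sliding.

Taking moments about the centre O, the resisting moment is provided by the undrained shear strength acting along the arc:
M_R = s_u·L_a·R = 68·25.50·13.7 = 23755.8 kN·m/m
M_D = W·d = 3119·4.31 = 13442.9 kN·m/m
FS = M_R / M_D = 23755.8 / 13442.9 = 1.767

FS = 1.77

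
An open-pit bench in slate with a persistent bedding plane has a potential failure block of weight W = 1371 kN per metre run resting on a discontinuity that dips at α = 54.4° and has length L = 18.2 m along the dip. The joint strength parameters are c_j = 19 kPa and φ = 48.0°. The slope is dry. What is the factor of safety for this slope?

FS = 1.11

Resolving the block weight along and normal to the plane and applying the Mohr–Coulomb strength on the joint:
N' = W cosα = 1371·cos54.4° = 798.1 kN/m
Driving force T = W sinα = 1371·sin54.4° = 1114.8 kN/m
Resisting force R = c_j·L + N'·tanφ = 19·18.2 + 798.1·tan48.0° = 345.8 + 886.4 = 1232.2 kN/m
FS = R / T = 1232.2 / 1114.8 = 1.105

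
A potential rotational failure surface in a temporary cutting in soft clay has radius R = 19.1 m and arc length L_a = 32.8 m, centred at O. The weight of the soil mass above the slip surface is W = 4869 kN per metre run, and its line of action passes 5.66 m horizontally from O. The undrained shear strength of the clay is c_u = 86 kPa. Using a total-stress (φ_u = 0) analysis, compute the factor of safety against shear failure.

FS = 1.96

Taking moments about the centre O, the resisting moment is provided by the undrained shear strength acting along the arc:
M_R = c_u·L_a·R = 86·32.80·19.1 = 53877.3 kN·m/m
M_D = W·d = 4869·5.66 = 27558.5 kN·m/m
FS = M_R / M_D = 53877.3 / 27558.5 = 1.955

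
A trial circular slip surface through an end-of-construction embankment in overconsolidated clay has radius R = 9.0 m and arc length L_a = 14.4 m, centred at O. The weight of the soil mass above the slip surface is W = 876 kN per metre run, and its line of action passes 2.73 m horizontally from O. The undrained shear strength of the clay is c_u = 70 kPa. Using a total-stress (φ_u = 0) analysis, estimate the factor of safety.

FS = 3.79

Taking moments about the centre O, the resisting moment is provided by the undrained shear strength acting along the arc:
M_R = c_u·L_a·R = 70·14.40·9.0 = 9072.0 kN·m/m
M_D = W·d = 876·2.73 = 2391.5 kN·m/m
FS = M_R / M_D = 9072.0 / 2391.5 = 3.793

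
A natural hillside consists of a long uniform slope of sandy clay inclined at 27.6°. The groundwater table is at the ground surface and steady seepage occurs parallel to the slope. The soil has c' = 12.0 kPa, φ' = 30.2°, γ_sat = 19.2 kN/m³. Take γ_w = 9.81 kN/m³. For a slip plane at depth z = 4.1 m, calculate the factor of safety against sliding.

With seepage parallel to the slope and the water table at the surface, the effective normal stress on the slip plane uses the buoyant unit weight γ' = γ_sat − γ_w while the driving shear stress uses γ_sat:
FS = [c' + γ' z cos²β tanφ'] / [γ_sat z sinβ cosβ]
γ' = 19.2 − 9.81 = 9.39 kN/m³
Numerator = 12.0 + 9.39·4.1·cos²27.6°·tan30.2° = 12.0 + 9.39·4.1·0.7854·0.5820 = 29.597 kPa
Denominator = 19.2·4.1·sin27.6°·cos27.6° = 19.2·4.1·0.4633·0.8862 = 32.320 kPa
FS = 29.597 / 32.320 = 0.916

FS = 0.92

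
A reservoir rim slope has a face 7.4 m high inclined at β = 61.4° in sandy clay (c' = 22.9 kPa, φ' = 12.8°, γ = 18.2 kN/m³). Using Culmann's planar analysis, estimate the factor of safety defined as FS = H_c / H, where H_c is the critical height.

H_c = (4c'/γ) · sinβ cosφ' / [1 − cos(β − φ')]
    = (4·22.9/18.2) · sin61.4°·cos12.8° / [1 − cos48.6°]
    = 5.033 · 0.8562 / 0.3387 = 12.72 m
FS = H_c / H = 12.72 / 7.4 = 1.719

FS = 1.72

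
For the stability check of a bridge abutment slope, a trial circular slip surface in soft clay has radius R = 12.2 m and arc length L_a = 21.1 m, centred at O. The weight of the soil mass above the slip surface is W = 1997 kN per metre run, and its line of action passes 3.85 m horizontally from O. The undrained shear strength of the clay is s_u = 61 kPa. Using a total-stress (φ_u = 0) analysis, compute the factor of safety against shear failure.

FS = 2.04

Taking moments about the centre O, the resisting moment is provided by the undrained shear strength acting along the arc:
M_R = s_u·L_a·R = 61·21.10·12.2 = 15702.6 kN·m/m
M_D = W·d = 1997·3.85 = 7688.4 kN·m/m
FS = M_R / M_D = 15702.6 / 7688.4 = 2.042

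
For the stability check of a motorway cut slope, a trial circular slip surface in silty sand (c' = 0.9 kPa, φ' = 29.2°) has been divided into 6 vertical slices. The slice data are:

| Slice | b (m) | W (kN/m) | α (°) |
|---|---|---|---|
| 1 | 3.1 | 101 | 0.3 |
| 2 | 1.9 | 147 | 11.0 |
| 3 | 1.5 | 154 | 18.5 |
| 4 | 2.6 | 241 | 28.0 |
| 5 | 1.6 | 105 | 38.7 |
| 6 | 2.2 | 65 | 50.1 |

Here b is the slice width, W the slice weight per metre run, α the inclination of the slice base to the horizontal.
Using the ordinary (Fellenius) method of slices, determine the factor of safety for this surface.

Ordinary method of slices: FS = Σ[c'·Δl_i + (W_i cosα_i)·tanφ'] / Σ W_i sinα_i, with Δl_i = b_i / cosα_i.
Slice 1: Δl = 3.1/cos0.3° = 3.100 m; N'_1 = 101·cos0.3° = 101.0; c'Δl = 2.79; W sinα = 0.5
Slice 2: Δl = 1.9/cos11.0° = 1.936 m; N'_2 = 147·cos11.0° = 144.3; c'Δl = 1.74; W sinα = 28.0
Slice 3: Δl = 1.5/cos18.5° = 1.582 m; N'_3 = 154·cos18.5° = 146.0; c'Δl = 1.42; W sinα = 48.9
Slice 4: Δl = 2.6/cos28.0° = 2.945 m; N'_4 = 241·cos28.0° = 212.8; c'Δl = 2.65; W sinα = 113.1
Slice 5: Δl = 1.6/cos38.7° = 2.050 m; N'_5 = 105·cos38.7° = 81.9; c'Δl = 1.85; W sinα = 65.7
Slice 6: Δl = 2.2/cos50.1° = 3.430 m; N'_6 = 65·cos50.1° = 41.7; c'Δl = 3.09; W sinα = 49.9
Σc'Δl = 13.5 kN/m; ΣN' = 727.8 kN/m; ΣW sinα = 306.1 kN/m
Resisting = 13.5 + 727.8·tan29.2° = 13.5 + 406.7 = 420.3 kN/m
FS = 420.3 / 306.1 = 1.373

FS = 1.37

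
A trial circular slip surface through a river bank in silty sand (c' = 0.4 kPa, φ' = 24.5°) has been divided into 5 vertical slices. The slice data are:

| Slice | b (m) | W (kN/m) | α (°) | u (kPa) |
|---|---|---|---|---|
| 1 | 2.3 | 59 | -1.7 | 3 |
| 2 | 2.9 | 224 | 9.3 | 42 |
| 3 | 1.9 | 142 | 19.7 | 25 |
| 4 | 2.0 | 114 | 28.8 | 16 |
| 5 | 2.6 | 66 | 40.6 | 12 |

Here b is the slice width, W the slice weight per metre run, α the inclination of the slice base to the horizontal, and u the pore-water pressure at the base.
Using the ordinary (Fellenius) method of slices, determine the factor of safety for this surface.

Ordinary method of slices: FS = Σ[c'·Δl_i + (W_i cosα_i − u_i·Δl_i)·tanφ'] / Σ W_i sinα_i, with Δl_i = b_i / cosα_i.
Slice 1: Δl = 2.3/cos(-1.7°) = 2.301 m; N'_1 = 59·cos(-1.7°) − 3·2.301 = 52.1; c'Δl = 0.92; W sinα = -1.8
Slice 2: Δl = 2.9/cos9.3° = 2.939 m; N'_2 = 224·cos9.3° − 42·2.939 = 97.6; c'Δl = 1.18; W sinα = 36.2
Slice 3: Δl = 1.9/cos19.7° = 2.018 m; N'_3 = 142·cos19.7° − 25·2.018 = 83.2; c'Δl = 0.81; W sinα = 47.9
Slice 4: Δl = 2.0/cos28.8° = 2.282 m; N'_4 = 114·cos28.8° − 16·2.282 = 63.4; c'Δl = 0.91; W sinα = 54.9
Slice 5: Δl = 2.6/cos40.6° = 3.424 m; N'_5 = 66·cos40.6° − 12·3.424 = 9.0; c'Δl = 1.37; W sinα = 43.0
Σc'Δl = 5.2 kN/m; ΣN' = 305.3 kN/m; ΣW sinα = 180.2 kN/m
Resisting = 5.2 + 305.3·tan24.5° = 5.2 + 139.2 = 144.3 kN/m
FS = 144.3 / 180.2 = 0.801

FS = 0.80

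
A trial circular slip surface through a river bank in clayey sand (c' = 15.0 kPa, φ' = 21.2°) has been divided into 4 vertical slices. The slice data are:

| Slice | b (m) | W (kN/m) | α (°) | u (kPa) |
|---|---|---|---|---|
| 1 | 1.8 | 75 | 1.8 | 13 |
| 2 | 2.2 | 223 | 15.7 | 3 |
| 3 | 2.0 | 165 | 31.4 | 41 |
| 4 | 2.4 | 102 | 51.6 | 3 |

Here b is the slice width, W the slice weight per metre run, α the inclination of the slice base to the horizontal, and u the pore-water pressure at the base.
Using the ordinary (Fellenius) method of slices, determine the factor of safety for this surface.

Ordinary method of slices: FS = Σ[c'·Δl_i + (W_i cosα_i − u_i·Δl_i)·tanφ'] / Σ W_i sinα_i, with Δl_i = b_i / cosα_i.
Slice 1: Δl = 1.8/cos1.8° = 1.801 m; N'_1 = 75·cos1.8° − 13·1.801 = 51.6; c'Δl = 27.01; W sinα = 2.4
Slice 2: Δl = 2.2/cos15.7° = 2.285 m; N'_2 = 223·cos15.7° − 3·2.285 = 207.8; c'Δl = 34.28; W sinα = 60.3
Slice 3: Δl = 2.0/cos31.4° = 2.343 m; N'_3 = 165·cos31.4° − 41·2.343 = 44.8; c'Δl = 35.15; W sinα = 86.0
Slice 4: Δl = 2.4/cos51.6° = 3.864 m; N'_4 = 102·cos51.6° − 3·3.864 = 51.8; c'Δl = 57.96; W sinα = 79.9
Σc'Δl = 154.4 kN/m; ΣN' = 355.9 kN/m; ΣW sinα = 228.6 kN/m
Resisting = 154.4 + 355.9·tan21.2° = 154.4 + 138.0 = 292.4 kN/m
FS = 292.4 / 228.6 = 1.279

FS = 1.28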